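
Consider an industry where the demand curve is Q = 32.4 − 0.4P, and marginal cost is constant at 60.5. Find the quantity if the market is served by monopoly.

Q = 4.1

Inverting demand: P = 81 − 2.5Q.
The monopolist equates marginal revenue to marginal cost: 81 − 5Q = 60.5, so Q = 4.1. From demand, P = 70.75.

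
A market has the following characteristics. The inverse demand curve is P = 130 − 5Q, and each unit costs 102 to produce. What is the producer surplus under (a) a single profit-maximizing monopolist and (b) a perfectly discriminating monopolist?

Monopoly: PS = 39.2; Perfect PD: PS = 78.4

Monopoly sets MR = MC: 130 − 10Q = 102 ⇒ Q = 2.8, P = 130 − 5·2.8 = 116.
PS = (116 − 102)·2.8 = 39.2.
Under first-degree price discrimination the firm charges each unit its demand price and produces up to where P = MC, i.e. Q = 5.6. Consumer surplus is zero; producer surplus equals total surplus.
PS = ½·(130 − 102)·5.6 = 78.4.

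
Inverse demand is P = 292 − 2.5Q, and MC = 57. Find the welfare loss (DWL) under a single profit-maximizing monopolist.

Under competition P = MC = 57, so Q = (292 − 57)/2.5 = 94.
The monopolist equates marginal revenue to marginal cost: 292 − 5Q = 57, so Q = 47. From demand, P = 174.5.
DWL is the triangle between Q = 47 and Q = 94: ½·(94 − 47)·(174.5 − 57) = 2761.25.

DWL = 2761.25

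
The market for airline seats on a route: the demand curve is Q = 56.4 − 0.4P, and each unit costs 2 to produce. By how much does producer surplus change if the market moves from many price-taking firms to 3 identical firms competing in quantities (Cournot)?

Inverting demand: P = 141 − 2.5Q.
Under competition P = MC = 2, so Q = (141 − 2)/2.5 = 55.6.
PS = (2 − 2)·55.6 = 0.
Cournot with 3 identical firms: the symmetric best-response condition is 141 − 10q = 2. Each firm produces q = 13.9, total output Q = 41.7, price P = 36.75.
PS = (36.75 − 2)·41.7 = 1449.075.
Change in producer surplus: 1449.075 − 0 = 1449.075.

Producer surplus rises by 1449.075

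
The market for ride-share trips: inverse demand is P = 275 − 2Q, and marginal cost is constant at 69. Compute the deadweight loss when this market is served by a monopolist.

Under competition P = MC = 69, so Q = (275 − 69)/2 = 103.
A monopolist chooses Q where MR = MC. MR = 275 − 4Q; setting this equal to 69 gives Q = 51.5 and P = 172.
DWL is the triangle between Q = 51.5 and Q = 103: ½·(103 − 51.5)·(172 − 69) = 2652.25.

DWL = 2652.25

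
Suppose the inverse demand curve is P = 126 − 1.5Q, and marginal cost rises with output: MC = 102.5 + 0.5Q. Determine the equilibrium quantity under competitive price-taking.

Competitive equilibrium sets price equal to marginal cost: 126 − 1.5Q = 102.5 + 0.5Q, so Q = 11.75 and P = 108.375.

Q = 11.75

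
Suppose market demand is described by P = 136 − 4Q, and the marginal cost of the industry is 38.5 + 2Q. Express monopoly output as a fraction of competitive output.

Q_m/Q_c = 0.6

Monopoly sets MR = MC: 136 − 8Q = 38.5 + 2Q ⇒ Q = 9.75, P = 136 − 4·9.75 = 97.
Competitive equilibrium sets price equal to marginal cost: 136 − 4Q = 38.5 + 2Q, so Q = 16.25 and P = 71.
Ratio Q_m/Q_c = 9.75/16.25 = 0.6.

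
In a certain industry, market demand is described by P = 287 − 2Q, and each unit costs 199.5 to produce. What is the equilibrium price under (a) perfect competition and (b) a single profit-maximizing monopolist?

Competition: P = 199.5; Monopoly: P = 243.25

Under competition P = MC = 199.5, so Q = (287 − 199.5)/2 = 43.75.
A monopolist chooses Q where MR = MC. MR = 287 − 4Q; setting this equal to 199.5 gives Q = 21.875 and P = 243.25.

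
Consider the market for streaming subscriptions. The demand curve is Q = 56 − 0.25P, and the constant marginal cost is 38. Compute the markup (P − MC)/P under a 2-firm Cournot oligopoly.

Inverting demand: P = 224 − 4Q.
In a 2-firm Cournot equilibrium, symmetry and the first-order condition give q = (224 − 38)/(12) = 15.5. So Q = 31 and P = 100.
Lerner index = (P − MC)/P = (100 − 38)/100 = 0.62.

Lerner index = 0.62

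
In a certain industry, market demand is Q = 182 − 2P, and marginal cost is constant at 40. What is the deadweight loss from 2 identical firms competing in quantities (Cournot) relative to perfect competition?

Inverting demand: P = 91 − 0.5Q.
Under competition P = MC = 40, so Q = (91 − 40)/0.5 = 102.
Cournot with 2 identical firms: the symmetric best-response condition is 91 − 1.5q = 40. Each firm produces q = 34, total output Q = 68, price P = 57.
DWL is the triangle between Q = 68 and Q = 102: ½·(102 − 68)·(57 − 40) = 289.

DWL = 289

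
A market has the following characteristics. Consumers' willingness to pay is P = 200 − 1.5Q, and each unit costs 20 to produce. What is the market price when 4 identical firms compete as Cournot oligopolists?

P = 56

With 4 symmetric Cournot firms, each firm's FOC gives 200 − 7.5q = 20, so q = 24, Q = 4·24 = 96, and P = 56.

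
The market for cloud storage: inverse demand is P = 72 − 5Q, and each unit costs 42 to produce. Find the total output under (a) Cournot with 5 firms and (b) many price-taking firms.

In a 5-firm Cournot equilibrium, symmetry and the first-order condition give q = (72 − 42)/(30) = 1. So Q = 5 and P = 47.
Competitive firms price at marginal cost: P = 42, giving Q = 6.

Cournot: Q = 5; Competition: Q = 6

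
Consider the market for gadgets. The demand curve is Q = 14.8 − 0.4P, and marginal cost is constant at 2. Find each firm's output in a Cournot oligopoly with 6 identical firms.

Inverting demand: P = 37 − 2.5Q.
With 6 symmetric Cournot firms, each firm's FOC gives 37 − 17.5q = 2, so q = 2, Q = 6·2 = 12, and P = 7.

q_i = 2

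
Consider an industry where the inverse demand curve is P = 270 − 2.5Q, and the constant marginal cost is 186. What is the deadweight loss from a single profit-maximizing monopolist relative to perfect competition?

Competitive firms price at marginal cost: P = 186, giving Q = 33.6.
A monopolist chooses Q where MR = MC. MR = 270 − 5Q; setting this equal to 186 gives Q = 16.8 and P = 228.
DWL is the triangle between Q = 16.8 and Q = 33.6: ½·(33.6 − 16.8)·(228 − 186) = 352.8.

DWL = 352.8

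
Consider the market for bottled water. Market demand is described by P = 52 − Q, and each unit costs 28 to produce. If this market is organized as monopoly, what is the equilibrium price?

P = 40

Monopoly sets MR = MC: 52 − 2Q = 28 ⇒ Q = 12, P = 52 − 12 = 40.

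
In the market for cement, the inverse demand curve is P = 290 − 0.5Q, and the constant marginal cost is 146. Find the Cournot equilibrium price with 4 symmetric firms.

P = 174.8

In a 4-firm Cournot equilibrium, symmetry and the first-order condition give q = (290 − 146)/(2.5) = 57.6. So Q = 230.4 and P = 174.8.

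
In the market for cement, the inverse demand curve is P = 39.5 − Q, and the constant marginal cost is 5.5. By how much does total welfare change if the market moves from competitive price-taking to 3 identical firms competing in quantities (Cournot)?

Under competition P = MC = 5.5, so Q = (39.5 − 5.5)/1 = 34.
CS = ½·(39.5 − 5.5)·34 = 578; PS = (5.5 − 5.5)·34 = 0; TS = 578.
Cournot with 3 identical firms: the symmetric best-response condition is 39.5 − 4q = 5.5. Each firm produces q = 8.5, total output Q = 25.5, price P = 14.
CS = ½·(39.5 − 14)·25.5 = 325.125; PS = (14 − 5.5)·25.5 = 216.75; TS = 541.875.
Change in total welfare: 541.875 − 578 = −36.125.

TS falls by 36.125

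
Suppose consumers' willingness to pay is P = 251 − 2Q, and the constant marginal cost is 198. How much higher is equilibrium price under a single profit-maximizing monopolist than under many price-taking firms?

Equilibrium price rises by 26.5

Competitive firms price at marginal cost: P = 198, giving Q = 26.5.
Monopoly sets MR = MC: 251 − 4Q = 198 ⇒ Q = 13.25, P = 251 − 2·13.25 = 224.5.
Change in equilibrium price: 224.5 − 198 = 26.5.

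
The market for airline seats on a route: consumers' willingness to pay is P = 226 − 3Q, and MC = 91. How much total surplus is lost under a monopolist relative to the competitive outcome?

Competitive firms price at marginal cost: P = 91, giving Q = 45.
The monopolist equates marginal revenue to marginal cost: 226 − 6Q = 91, so Q = 22.5. From demand, P = 158.5.
DWL is the triangle between Q = 22.5 and Q = 45: ½·(45 − 22.5)·(158.5 − 91) = 759.375.

DWL = 759.375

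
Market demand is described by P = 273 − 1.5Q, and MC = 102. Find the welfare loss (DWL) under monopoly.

Under competition P = MC = 102, so Q = (273 − 102)/1.5 = 114.
The monopolist equates marginal revenue to marginal cost: 273 − 3Q = 102, so Q = 57. From demand, P = 187.5.
DWL is the triangle between Q = 57 and Q = 114: ½·(114 − 57)·(187.5 − 102) = 2436.75.

DWL = 2436.75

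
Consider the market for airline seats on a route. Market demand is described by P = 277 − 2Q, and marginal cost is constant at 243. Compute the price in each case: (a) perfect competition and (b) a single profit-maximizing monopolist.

Perfect competition: P = MC = 243, so 277 − 2Q = 243 and Q = 17.
Monopoly sets MR = MC: 277 − 4Q = 243 ⇒ Q = 8.5, P = 277 − 2·8.5 = 260.

Competition: P = 243; Monopoly: P = 260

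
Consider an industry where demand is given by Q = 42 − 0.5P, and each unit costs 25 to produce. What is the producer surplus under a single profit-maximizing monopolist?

Inverting demand: P = 84 − 2Q.
A monopolist chooses Q where MR = MC. MR = 84 − 4Q; setting this equal to 25 gives Q = 14.75 and P = 54.5.
PS = (54.5 − 25)·14.75 = 435.125.

PS = 435.125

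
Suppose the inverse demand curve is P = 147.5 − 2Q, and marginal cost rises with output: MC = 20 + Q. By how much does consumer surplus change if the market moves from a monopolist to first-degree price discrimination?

A monopolist chooses Q where MR = MC. MR = 147.5 − 4Q; setting this equal to 20 + Q gives Q = 25.5 and P = 96.5.
CS = ½·(147.5 − 96.5)·25.5 = 650.25.
With perfect price discrimination, output is the efficient level Q = 42.5 (where demand meets MC), but every buyer pays their willingness to pay: CS = 0 and PS = total surplus.
CS = 0.
Change in consumer surplus: 0 − 650.25 = −650.25.

CS falls by 650.25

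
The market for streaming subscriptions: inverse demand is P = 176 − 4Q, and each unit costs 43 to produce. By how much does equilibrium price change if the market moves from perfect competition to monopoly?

P rises by 66.5

Under competition P = MC = 43, so Q = (176 − 43)/4 = 33.25.
Monopoly sets MR = MC: 176 − 8Q = 43 ⇒ Q = 16.625, P = 176 − 4·16.625 = 109.5.
Change in equilibrium price: 109.5 − 43 = 66.5.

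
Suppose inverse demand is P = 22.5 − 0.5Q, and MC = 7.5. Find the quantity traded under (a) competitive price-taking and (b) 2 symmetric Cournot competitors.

Perfect competition: P = MC = 7.5, so 22.5 − 0.5Q = 7.5 and Q = 30.
In a 2-firm Cournot equilibrium, symmetry and the first-order condition give q = (22.5 − 7.5)/(1.5) = 10. So Q = 20 and P = 12.5.

Competition: Q = 30; Cournot: Q = 20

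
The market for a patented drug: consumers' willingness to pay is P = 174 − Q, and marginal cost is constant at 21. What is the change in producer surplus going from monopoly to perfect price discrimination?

The monopolist equates marginal revenue to marginal cost: 174 − 2Q = 21, so Q = 76.5. From demand, P = 97.5.
PS = (97.5 − 21)·76.5 = 5852.25.
With perfect price discrimination, output is the efficient level Q = 153 (where demand meets MC), but every buyer pays their willingness to pay: CS = 0 and PS = total surplus.
PS = ½·(174 − 21)·153 = 11704.5.
Change in producer surplus: 11704.5 − 5852.25 = 5852.25.

Producer surplus rises by 5852.25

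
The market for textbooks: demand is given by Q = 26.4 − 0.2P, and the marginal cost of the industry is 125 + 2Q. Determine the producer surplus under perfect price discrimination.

PS = 3.5

Inverting demand: P = 132 − 5Q.
A perfectly discriminating monopolist sells every unit with P(Q) ≥ MC(Q), so output equals the competitive quantity Q = 1. Each buyer pays their reservation price, so CS = 0 and the firm captures all surplus.
PS = ½·(132 − 125)·1 = 3.5.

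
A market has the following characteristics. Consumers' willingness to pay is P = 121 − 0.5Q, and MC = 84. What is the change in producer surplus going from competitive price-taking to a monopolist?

PS rises by 684.5

Competitive firms price at marginal cost: P = 84, giving Q = 74.
PS = (84 − 84)·74 = 0.
Monopoly sets MR = MC: 121 − Q = 84 ⇒ Q = 37, P = 121 − 0.5·37 = 102.5.
PS = (102.5 − 84)·37 = 684.5.
Change in producer surplus: 684.5 − 0 = 684.5.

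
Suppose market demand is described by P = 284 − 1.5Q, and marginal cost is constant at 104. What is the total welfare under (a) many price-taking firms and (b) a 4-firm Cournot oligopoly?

Under competition P = MC = 104, so Q = (284 − 104)/1.5 = 120.
CS = ½·(284 − 104)·120 = 10800; PS = (104 − 104)·120 = 0; TS = 10800.
With 4 symmetric Cournot firms, each firm's FOC gives 284 − 7.5q = 104, so q = 24, Q = 4·24 = 96, and P = 140.
CS = ½·(284 − 140)·96 = 6912; PS = (140 − 104)·96 = 3456; TS = 10368.

Competition: TS = 10800; Cournot: TS = 10368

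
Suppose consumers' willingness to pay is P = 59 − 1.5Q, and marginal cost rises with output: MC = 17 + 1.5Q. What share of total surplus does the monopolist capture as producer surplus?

PS/TS = 0.75

Monopoly sets MR = MC: 59 − 3Q = 17 + 1.5Q ⇒ Q = 28/3, P = 59 − 1.5·28/3 = 45.
CS = ½·(59 − 45)·28/3 = 196/3.
PS = P·Q − VC(Q) = 45·28/3 − (17·28/3 + ½·1.5·(28/3)²) = 196.
Share captured = PS/TS = 196/(784/3) = 0.75.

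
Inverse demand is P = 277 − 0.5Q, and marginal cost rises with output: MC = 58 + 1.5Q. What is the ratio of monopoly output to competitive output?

Q_m/Q_c = 0.8

Monopoly sets MR = MC: 277 − Q = 58 + 1.5Q ⇒ Q = 87.6, P = 277 − 0.5·87.6 = 233.2.
Competitive equilibrium sets price equal to marginal cost: 277 − 0.5Q = 58 + 1.5Q, so Q = 109.5 and P = 222.25.
Ratio Q_m/Q_c = 87.6/109.5 = 0.8.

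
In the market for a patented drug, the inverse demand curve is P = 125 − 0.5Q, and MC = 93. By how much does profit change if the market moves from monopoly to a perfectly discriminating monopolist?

Profit rises by 512

Monopoly sets MR = MC: 125 − Q = 93 ⇒ Q = 32, P = 125 − 0.5·32 = 109.
Profit = (109 − 93)·32 = 512.
Under first-degree price discrimination the firm charges each unit its demand price and produces up to where P = MC, i.e. Q = 64. Consumer surplus is zero; producer surplus equals total surplus.
PS equals the full surplus area, 1024. Profit = 1024 = 1024.
Change in profit: 1024 − 512 = 512.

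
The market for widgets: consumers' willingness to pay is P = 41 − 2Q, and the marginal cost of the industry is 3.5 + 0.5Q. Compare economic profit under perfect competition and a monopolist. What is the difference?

Economic profit rises by 100

Under competition P = MC: 41 − 2Q = 3.5 + 0.5Q ⇒ Q = 15, P = 11.
Profit = 11·15 − (3.5·15 + ½·0.5·15²) = 56.25.
A monopolist chooses Q where MR = MC. MR = 41 − 4Q; setting this equal to 3.5 + 0.5Q gives Q = 25/3 and P = 73/3.
Profit = 73/3·25/3 − (3.5·25/3 + ½·0.5·(25/3)²) = 156.25.
Change in economic profit: 156.25 − 56.25 = 100.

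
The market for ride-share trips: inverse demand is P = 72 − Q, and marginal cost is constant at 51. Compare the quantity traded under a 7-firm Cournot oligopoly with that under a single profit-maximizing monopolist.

Cournot: Q = 18.375; Monopoly: Q = 10.5

With 7 symmetric Cournot firms, each firm's FOC gives 72 − 8q = 51, so q = 2.625, Q = 7·2.625 = 18.375, and P = 53.625.
The monopolist equates marginal revenue to marginal cost: 72 − 2Q = 51, so Q = 10.5. From demand, P = 61.5.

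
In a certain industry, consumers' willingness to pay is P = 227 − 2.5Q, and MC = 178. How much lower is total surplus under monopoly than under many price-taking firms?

Total surplus falls by 120.05

Perfect competition: P = MC = 178, so 227 − 2.5Q = 178 and Q = 19.6.
CS = ½·(227 − 178)·19.6 = 480.2; PS = (178 − 178)·19.6 = 0; TS = 480.2.
The monopolist equates marginal revenue to marginal cost: 227 − 5Q = 178, so Q = 9.8. From demand, P = 202.5.
CS = ½·(227 − 202.5)·9.8 = 120.05; PS = (202.5 − 178)·9.8 = 240.1; TS = 360.15.
Change in total surplus: 360.15 − 480.2 = −120.05.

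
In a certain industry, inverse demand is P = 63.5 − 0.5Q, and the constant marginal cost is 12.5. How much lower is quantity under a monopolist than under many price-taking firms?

Competitive firms price at marginal cost: P = 12.5, giving Q = 102.
The monopolist equates marginal revenue to marginal cost: 63.5 − Q = 12.5, so Q = 51. From demand, P = 38.
Change in quantity: 51 − 102 = −51.

Quantity falls by 51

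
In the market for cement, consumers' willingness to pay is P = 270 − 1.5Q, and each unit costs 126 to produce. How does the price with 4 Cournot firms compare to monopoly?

Cournot: P = 154.8; Monopoly: P = 198

In a 4-firm Cournot equilibrium, symmetry and the first-order condition give q = (270 − 126)/(7.5) = 19.2. So Q = 76.8 and P = 154.8.
A monopolist chooses Q where MR = MC. MR = 270 − 3Q; setting this equal to 126 gives Q = 48 and P = 198.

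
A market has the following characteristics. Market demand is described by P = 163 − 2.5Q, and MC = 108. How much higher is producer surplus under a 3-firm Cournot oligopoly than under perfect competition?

PS rises by 226.875

Perfect competition: P = MC = 108, so 163 − 2.5Q = 108 and Q = 22.
PS = (108 − 108)·22 = 0.
In a 3-firm Cournot equilibrium, symmetry and the first-order condition give q = (163 − 108)/(10) = 5.5. So Q = 16.5 and P = 121.75.
PS = (121.75 − 108)·16.5 = 226.875.
Change in producer surplus: 226.875 − 0 = 226.875.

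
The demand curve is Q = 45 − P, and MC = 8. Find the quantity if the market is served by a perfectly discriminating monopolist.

Inverting demand: P = 45 − Q.
With perfect price discrimination, output is the efficient level Q = 37 (where demand meets MC), but every buyer pays their willingness to pay: CS = 0 and PS = total surplus.

Q = 37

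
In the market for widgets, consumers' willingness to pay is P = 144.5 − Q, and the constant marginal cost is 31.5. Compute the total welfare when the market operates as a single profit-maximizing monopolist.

Monopoly sets MR = MC: 144.5 − 2Q = 31.5 ⇒ Q = 56.5, P = 144.5 − 56.5 = 88.
CS = ½·(144.5 − 88)·56.5 = 1596.125; PS = (88 − 31.5)·56.5 = 3192.25; TS = 4788.375.

TS = 4788.375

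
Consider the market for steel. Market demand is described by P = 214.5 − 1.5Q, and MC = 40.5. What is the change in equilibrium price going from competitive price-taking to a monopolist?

P rises by 87

Under competition P = MC = 40.5, so Q = (214.5 − 40.5)/1.5 = 116.
The monopolist equates marginal revenue to marginal cost: 214.5 − 3Q = 40.5, so Q = 58. From demand, P = 127.5.
Change in equilibrium price: 127.5 − 40.5 = 87.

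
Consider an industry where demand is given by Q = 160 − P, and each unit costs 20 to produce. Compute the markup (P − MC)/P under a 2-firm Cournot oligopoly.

Inverting demand: P = 160 − Q.
Cournot with 2 identical firms: the symmetric best-response condition is 160 − 3q = 20. Each firm produces q = 140/3, total output Q = 280/3, price P = 200/3.
Lerner index = (P − MC)/P = (200/3 − 20)/(200/3) = 0.7.

Lerner index = 0.7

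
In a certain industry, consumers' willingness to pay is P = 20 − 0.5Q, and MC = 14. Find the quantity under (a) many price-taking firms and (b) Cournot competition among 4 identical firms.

Perfect competition: P = MC = 14, so 20 − 0.5Q = 14 and Q = 12.
With 4 symmetric Cournot firms, each firm's FOC gives 20 − 2.5q = 14, so q = 2.4, Q = 4·2.4 = 9.6, and P = 15.2.

Competition: Q = 12; Cournot: Q = 9.6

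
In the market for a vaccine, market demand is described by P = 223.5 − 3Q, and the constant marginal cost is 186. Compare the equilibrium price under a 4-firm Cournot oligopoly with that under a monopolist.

With 4 symmetric Cournot firms, each firm's FOC gives 223.5 − 15q = 186, so q = 2.5, Q = 4·2.5 = 10, and P = 193.5.
Monopoly sets MR = MC: 223.5 − 6Q = 186 ⇒ Q = 6.25, P = 223.5 − 3·6.25 = 204.75.

Cournot: P = 193.5; Monopoly: P = 204.75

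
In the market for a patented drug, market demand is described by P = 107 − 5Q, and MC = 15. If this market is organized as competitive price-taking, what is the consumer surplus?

Competitive firms price at marginal cost: P = 15, giving Q = 18.4.
CS = ½·(107 − 15)·18.4 = 846.4.

CS = 846.4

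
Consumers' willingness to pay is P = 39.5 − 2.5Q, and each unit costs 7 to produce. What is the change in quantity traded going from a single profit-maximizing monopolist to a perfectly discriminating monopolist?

A monopolist chooses Q where MR = MC. MR = 39.5 − 5Q; setting this equal to 7 gives Q = 6.5 and P = 23.25.
With perfect price discrimination, output is the efficient level Q = 13 (where demand meets MC), but every buyer pays their willingness to pay: CS = 0 and PS = total surplus.
Change in quantity traded: 13 − 6.5 = 6.5.

Q rises by 6.5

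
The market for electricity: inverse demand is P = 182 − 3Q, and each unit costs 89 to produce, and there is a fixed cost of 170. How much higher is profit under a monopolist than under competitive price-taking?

Competitive firms price at marginal cost: P = 89, giving Q = 31.
Profit = (89 − 89)·31 − 170 = −170.
The monopolist equates marginal revenue to marginal cost: 182 − 6Q = 89, so Q = 15.5. From demand, P = 135.5.
Profit = (135.5 − 89)·15.5 − 170 = 550.75.
Change in profit: 550.75 − −170 = 720.75.

π rises by 720.75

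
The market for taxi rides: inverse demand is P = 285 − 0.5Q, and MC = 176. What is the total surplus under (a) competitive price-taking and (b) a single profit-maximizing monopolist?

Under competition P = MC = 176, so Q = (285 − 176)/0.5 = 218.
CS = ½·(285 − 176)·218 = 11881; PS = (176 − 176)·218 = 0; TS = 11881.
A monopolist chooses Q where MR = MC. MR = 285 − Q; setting this equal to 176 gives Q = 109 and P = 230.5.
CS = ½·(285 − 230.5)·109 = 2970.25; PS = (230.5 − 176)·109 = 5940.5; TS = 8910.75.

Competition: TS = 11881; Monopoly: TS = 8910.75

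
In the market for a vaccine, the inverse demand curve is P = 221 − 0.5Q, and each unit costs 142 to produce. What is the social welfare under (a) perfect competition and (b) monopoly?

Competition: TS = 6241; Monopoly: TS = 4680.75

Under competition P = MC = 142, so Q = (221 − 142)/0.5 = 158.
CS = ½·(221 − 142)·158 = 6241; PS = (142 − 142)·158 = 0; TS = 6241.
The monopolist equates marginal revenue to marginal cost: 221 − Q = 142, so Q = 79. From demand, P = 181.5.
CS = ½·(221 − 181.5)·79 = 1560.25; PS = (181.5 − 142)·79 = 3120.5; TS = 4680.75.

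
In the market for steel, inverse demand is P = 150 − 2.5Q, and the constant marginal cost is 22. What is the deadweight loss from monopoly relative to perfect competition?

Perfect competition: P = MC = 22, so 150 − 2.5Q = 22 and Q = 51.2.
The monopolist equates marginal revenue to marginal cost: 150 − 5Q = 22, so Q = 25.6. From demand, P = 86.
DWL is the triangle between Q = 25.6 and Q = 51.2: ½·(51.2 − 25.6)·(86 − 22) = 819.2.

DWL = 819.2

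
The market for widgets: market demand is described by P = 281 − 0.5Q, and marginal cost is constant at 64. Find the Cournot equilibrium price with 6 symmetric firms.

With 6 symmetric Cournot firms, each firm's FOC gives 281 − 3.5q = 64, so q = 62, Q = 6·62 = 372, and P = 95.

P = 95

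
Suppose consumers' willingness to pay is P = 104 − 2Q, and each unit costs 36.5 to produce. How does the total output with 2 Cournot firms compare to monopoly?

In a 2-firm Cournot equilibrium, symmetry and the first-order condition give q = (104 − 36.5)/(6) = 11.25. So Q = 22.5 and P = 59.
The monopolist equates marginal revenue to marginal cost: 104 − 4Q = 36.5, so Q = 16.875. From demand, P = 70.25.

Cournot: Q = 22.5; Monopoly: Q = 16.875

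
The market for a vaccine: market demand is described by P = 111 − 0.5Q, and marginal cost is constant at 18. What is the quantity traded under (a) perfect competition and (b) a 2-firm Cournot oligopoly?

Competition: Q = 186; Cournot: Q = 124

Competitive firms price at marginal cost: P = 18, giving Q = 186.
In a 2-firm Cournot equilibrium, symmetry and the first-order condition give q = (111 − 18)/(1.5) = 62. So Q = 124 and P = 49.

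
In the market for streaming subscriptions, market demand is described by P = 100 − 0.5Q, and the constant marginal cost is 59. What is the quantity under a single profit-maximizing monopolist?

Q = 41

Monopoly sets MR = MC: 100 − Q = 59 ⇒ Q = 41, P = 100 − 0.5·41 = 79.5.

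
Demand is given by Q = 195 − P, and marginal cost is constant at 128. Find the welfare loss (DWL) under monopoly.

Inverting demand: P = 195 − Q.
Competitive firms price at marginal cost: P = 128, giving Q = 67.
Monopoly sets MR = MC: 195 − 2Q = 128 ⇒ Q = 33.5, P = 195 − 33.5 = 161.5.
DWL is the triangle between Q = 33.5 and Q = 67: ½·(67 − 33.5)·(161.5 − 128) = 561.125.

DWL = 561.125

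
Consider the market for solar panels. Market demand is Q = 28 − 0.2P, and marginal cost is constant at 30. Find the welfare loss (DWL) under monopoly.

Inverting demand: P = 140 − 5Q.
Under competition P = MC = 30, so Q = (140 − 30)/5 = 22.
A monopolist chooses Q where MR = MC. MR = 140 − 10Q; setting this equal to 30 gives Q = 11 and P = 85.
DWL is the triangle between Q = 11 and Q = 22: ½·(22 − 11)·(85 − 30) = 302.5.

DWL = 302.5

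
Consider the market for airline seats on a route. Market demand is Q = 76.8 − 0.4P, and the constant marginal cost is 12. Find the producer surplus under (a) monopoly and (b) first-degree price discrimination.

Monopoly: PS = 3240; Perfect PD: PS = 6480

Inverting demand: P = 192 − 2.5Q.
Monopoly sets MR = MC: 192 − 5Q = 12 ⇒ Q = 36, P = 192 − 2.5·36 = 102.
PS = (102 − 12)·36 = 3240.
With perfect price discrimination, output is the efficient level Q = 72 (where demand meets MC), but every buyer pays their willingness to pay: CS = 0 and PS = total surplus.
PS = ½·(192 − 12)·72 = 6480.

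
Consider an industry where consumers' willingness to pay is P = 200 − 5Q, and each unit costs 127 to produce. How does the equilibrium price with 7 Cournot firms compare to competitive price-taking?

Cournot with 7 identical firms: the symmetric best-response condition is 200 − 40q = 127. Each firm produces q = 1.825, total output Q = 12.775, price P = 136.125.
Under competition P = MC = 127, so Q = (200 − 127)/5 = 14.6.

Cournot: P = 136.125; Competition: P = 127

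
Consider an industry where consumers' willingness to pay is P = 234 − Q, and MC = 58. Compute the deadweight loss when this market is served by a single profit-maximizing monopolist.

Competitive firms price at marginal cost: P = 58, giving Q = 176.
Monopoly sets MR = MC: 234 − 2Q = 58 ⇒ Q = 88, P = 234 − 88 = 146.
DWL is the triangle between Q = 88 and Q = 176: ½·(176 − 88)·(146 − 58) = 3872.

DWL = 3872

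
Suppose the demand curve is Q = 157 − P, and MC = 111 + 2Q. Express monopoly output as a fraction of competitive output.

Q_m/Q_c = 0.75

Inverting demand: P = 157 − Q.
Monopoly sets MR = MC: 157 − 2Q = 111 + 2Q ⇒ Q = 11.5, P = 157 − 11.5 = 145.5.
Competitive equilibrium sets price equal to marginal cost: 157 − Q = 111 + 2Q, so Q = 46/3 and P = 425/3.
Ratio Q_m/Q_c = 11.5/(46/3) = 0.75.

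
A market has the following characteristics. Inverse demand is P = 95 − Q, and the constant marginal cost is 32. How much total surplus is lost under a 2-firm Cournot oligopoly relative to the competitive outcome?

DWL = 220.5

Competitive firms price at marginal cost: P = 32, giving Q = 63.
Cournot with 2 identical firms: the symmetric best-response condition is 95 − 3q = 32. Each firm produces q = 21, total output Q = 42, price P = 53.
DWL is the triangle between Q = 42 and Q = 63: ½·(63 − 42)·(53 − 32) = 220.5.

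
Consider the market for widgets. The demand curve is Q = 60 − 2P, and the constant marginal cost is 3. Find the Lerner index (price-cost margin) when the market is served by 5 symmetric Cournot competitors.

Lerner index = 0.6

Inverting demand: P = 30 − 0.5Q.
Cournot with 5 identical firms: the symmetric best-response condition is 30 − 3q = 3. Each firm produces q = 9, total output Q = 45, price P = 7.5.
Lerner index = (P − MC)/P = (7.5 − 3)/7.5 = 0.6.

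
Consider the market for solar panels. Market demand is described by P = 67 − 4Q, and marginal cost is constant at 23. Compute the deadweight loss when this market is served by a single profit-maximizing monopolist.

Under competition P = MC = 23, so Q = (67 − 23)/4 = 11.
A monopolist chooses Q where MR = MC. MR = 67 − 8Q; setting this equal to 23 gives Q = 5.5 and P = 45.
DWL is the triangle between Q = 5.5 and Q = 11: ½·(11 − 5.5)·(45 − 23) = 60.5.

DWL = 60.5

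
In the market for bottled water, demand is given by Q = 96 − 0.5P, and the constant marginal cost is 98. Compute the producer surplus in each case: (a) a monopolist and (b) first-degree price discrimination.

Inverting demand: P = 192 − 2Q.
Monopoly sets MR = MC: 192 − 4Q = 98 ⇒ Q = 23.5, P = 192 − 2·23.5 = 145.
PS = (145 − 98)·23.5 = 1104.5.
With perfect price discrimination, output is the efficient level Q = 47 (where demand meets MC), but every buyer pays their willingness to pay: CS = 0 and PS = total surplus.
PS = ½·(192 − 98)·47 = 2209.

Monopoly: PS = 1104.5; Perfect PD: PS = 2209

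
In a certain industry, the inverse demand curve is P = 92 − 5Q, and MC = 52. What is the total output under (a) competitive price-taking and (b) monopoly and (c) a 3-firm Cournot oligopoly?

Competition: Q = 8; Monopoly: Q = 4; Cournot: Q = 6

Competitive firms price at marginal cost: P = 52, giving Q = 8.
A monopolist chooses Q where MR = MC. MR = 92 − 10Q; setting this equal to 52 gives Q = 4 and P = 72.
With 3 symmetric Cournot firms, each firm's FOC gives 92 − 20q = 52, so q = 2, Q = 3·2 = 6, and P = 62.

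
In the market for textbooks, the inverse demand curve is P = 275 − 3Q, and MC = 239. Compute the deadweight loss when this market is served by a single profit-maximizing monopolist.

Under competition P = MC = 239, so Q = (275 − 239)/3 = 12.
The monopolist equates marginal revenue to marginal cost: 275 − 6Q = 239, so Q = 6. From demand, P = 257.
DWL is the triangle between Q = 6 and Q = 12: ½·(12 − 6)·(257 − 239) = 54.

DWL = 54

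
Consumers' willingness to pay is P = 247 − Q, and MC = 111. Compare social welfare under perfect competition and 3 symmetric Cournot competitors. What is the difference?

TS falls by 578

Perfect competition: P = MC = 111, so 247 − Q = 111 and Q = 136.
CS = ½·(247 − 111)·136 = 9248; PS = (111 − 111)·136 = 0; TS = 9248.
Cournot with 3 identical firms: the symmetric best-response condition is 247 − 4q = 111. Each firm produces q = 34, total output Q = 102, price P = 145.
CS = ½·(247 − 145)·102 = 5202; PS = (145 − 111)·102 = 3468; TS = 8670.
Change in social welfare: 8670 − 9248 = −578.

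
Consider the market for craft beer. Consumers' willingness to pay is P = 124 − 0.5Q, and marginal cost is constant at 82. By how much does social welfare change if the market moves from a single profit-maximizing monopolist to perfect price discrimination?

Monopoly sets MR = MC: 124 − Q = 82 ⇒ Q = 42, P = 124 − 0.5·42 = 103.
CS = ½·(124 − 103)·42 = 441; PS = (103 − 82)·42 = 882; TS = 1323.
Under first-degree price discrimination the firm charges each unit its demand price and produces up to where P = MC, i.e. Q = 84. Consumer surplus is zero; producer surplus equals total surplus.
TS = 1764 (equal to competitive TS).
Change in social welfare: 1764 − 1323 = 441.

TS rises by 441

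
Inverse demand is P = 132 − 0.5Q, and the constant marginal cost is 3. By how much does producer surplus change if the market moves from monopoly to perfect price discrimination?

PS rises by 8320.5

Monopoly sets MR = MC: 132 − Q = 3 ⇒ Q = 129, P = 132 − 0.5·129 = 67.5.
PS = (67.5 − 3)·129 = 8320.5.
With perfect price discrimination, output is the efficient level Q = 258 (where demand meets MC), but every buyer pays their willingness to pay: CS = 0 and PS = total surplus.
PS = ½·(132 − 3)·258 = 16641.
Change in producer surplus: 16641 − 8320.5 = 8320.5.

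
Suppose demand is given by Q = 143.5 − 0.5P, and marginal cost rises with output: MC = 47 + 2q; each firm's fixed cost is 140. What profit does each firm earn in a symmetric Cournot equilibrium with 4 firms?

Inverting demand: P = 287 − 2Q.
In a 4-firm Cournot equilibrium, symmetry and the first-order condition give q = (287 − 47)/(12) = 20. So Q = 80 and P = 127.
Each firm's profit = 127·20 − (47·20 + ½·2·20²) − 140 = 1060.

π_i = 1060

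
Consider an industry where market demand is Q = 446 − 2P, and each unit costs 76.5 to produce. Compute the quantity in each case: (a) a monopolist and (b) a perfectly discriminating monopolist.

Inverting demand: P = 223 − 0.5Q.
A monopolist chooses Q where MR = MC. MR = 223 − Q; setting this equal to 76.5 gives Q = 146.5 and P = 149.75.
A perfectly discriminating monopolist sells every unit with P(Q) ≥ MC(Q), so output equals the competitive quantity Q = 293. Each buyer pays their reservation price, so CS = 0 and the firm captures all surplus.

Monopoly: Q = 146.5; Perfect PD: Q = 293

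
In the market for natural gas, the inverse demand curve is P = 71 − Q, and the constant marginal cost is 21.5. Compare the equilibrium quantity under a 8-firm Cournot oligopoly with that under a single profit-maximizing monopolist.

With 8 symmetric Cournot firms, each firm's FOC gives 71 − 9q = 21.5, so q = 5.5, Q = 8·5.5 = 44, and P = 27.
Monopoly sets MR = MC: 71 − 2Q = 21.5 ⇒ Q = 24.75, P = 71 − 24.75 = 46.25.

Cournot: Q = 44; Monopoly: Q = 24.75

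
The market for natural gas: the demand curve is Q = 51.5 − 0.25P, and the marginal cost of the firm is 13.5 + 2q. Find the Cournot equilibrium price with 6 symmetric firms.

P = 52

Inverting demand: P = 206 − 4Q.
In a 6-firm Cournot equilibrium, symmetry and the first-order condition give q = (206 − 13.5)/(30) = 77/12. So Q = 38.5 and P = 52.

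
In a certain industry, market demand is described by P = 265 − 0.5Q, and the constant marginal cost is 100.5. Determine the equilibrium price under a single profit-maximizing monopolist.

The monopolist equates marginal revenue to marginal cost: 265 − Q = 100.5, so Q = 164.5. From demand, P = 182.75.

P = 182.75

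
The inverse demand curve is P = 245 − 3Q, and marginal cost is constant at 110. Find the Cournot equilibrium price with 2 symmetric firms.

With 2 symmetric Cournot firms, each firm's FOC gives 245 − 9q = 110, so q = 15, Q = 2·15 = 30, and P = 155.

P = 155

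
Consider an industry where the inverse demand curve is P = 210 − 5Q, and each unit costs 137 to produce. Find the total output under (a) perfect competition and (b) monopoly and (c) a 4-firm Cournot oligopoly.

Competition: Q = 14.6; Monopoly: Q = 7.3; Cournot: Q = 11.68

Perfect competition: P = MC = 137, so 210 − 5Q = 137 and Q = 14.6.
Monopoly sets MR = MC: 210 − 10Q = 137 ⇒ Q = 7.3, P = 210 − 5·7.3 = 173.5.
Cournot with 4 identical firms: the symmetric best-response condition is 210 − 25q = 137. Each firm produces q = 2.92, total output Q = 11.68, price P = 151.6.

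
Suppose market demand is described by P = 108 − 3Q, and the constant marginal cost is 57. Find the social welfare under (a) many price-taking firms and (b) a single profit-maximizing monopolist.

Competition: TS = 433.5; Monopoly: TS = 325.125

Competitive firms price at marginal cost: P = 57, giving Q = 17.
CS = ½·(108 − 57)·17 = 433.5; PS = (57 − 57)·17 = 0; TS = 433.5.
A monopolist chooses Q where MR = MC. MR = 108 − 6Q; setting this equal to 57 gives Q = 8.5 and P = 82.5.
CS = ½·(108 − 82.5)·8.5 = 108.375; PS = (82.5 − 57)·8.5 = 216.75; TS = 325.125.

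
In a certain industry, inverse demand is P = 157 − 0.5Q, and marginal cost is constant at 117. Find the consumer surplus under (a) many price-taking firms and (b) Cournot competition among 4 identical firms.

Competition: CS = 1600; Cournot: CS = 1024

Perfect competition: P = MC = 117, so 157 − 0.5Q = 117 and Q = 80.
CS = ½·(157 − 117)·80 = 1600.
Cournot with 4 identical firms: the symmetric best-response condition is 157 − 2.5q = 117. Each firm produces q = 16, total output Q = 64, price P = 125.
CS = ½·(157 − 125)·64 = 1024.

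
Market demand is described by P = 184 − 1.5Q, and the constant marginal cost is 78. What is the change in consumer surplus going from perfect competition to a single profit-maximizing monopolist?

Under competition P = MC = 78, so Q = (184 − 78)/1.5 = 212/3.
CS = ½·(184 − 78)·212/3 = 11236/3.
A monopolist chooses Q where MR = MC. MR = 184 − 3Q; setting this equal to 78 gives Q = 106/3 and P = 131.
CS = ½·(184 − 131)·106/3 = 2809/3.
Change in consumer surplus: 2809/3 − 11236/3 = −2809.

CS falls by 2809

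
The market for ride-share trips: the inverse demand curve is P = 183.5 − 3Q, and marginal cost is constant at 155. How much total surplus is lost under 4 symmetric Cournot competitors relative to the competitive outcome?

DWL = 5.415

Perfect competition: P = MC = 155, so 183.5 − 3Q = 155 and Q = 9.5.
With 4 symmetric Cournot firms, each firm's FOC gives 183.5 − 15q = 155, so q = 1.9, Q = 4·1.9 = 7.6, and P = 160.7.
DWL is the triangle between Q = 7.6 and Q = 9.5: ½·(9.5 − 7.6)·(160.7 − 155) = 5.415.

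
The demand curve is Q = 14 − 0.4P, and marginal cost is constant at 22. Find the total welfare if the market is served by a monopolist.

TS = 25.35

Inverting demand: P = 35 − 2.5Q.
A monopolist chooses Q where MR = MC. MR = 35 − 5Q; setting this equal to 22 gives Q = 2.6 and P = 28.5.
CS = ½·(35 − 28.5)·2.6 = 8.45; PS = (28.5 − 22)·2.6 = 16.9; TS = 25.35.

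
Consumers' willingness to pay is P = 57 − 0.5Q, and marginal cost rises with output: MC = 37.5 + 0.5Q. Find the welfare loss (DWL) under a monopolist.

DWL = 21.125

Under competition P = MC: 57 − 0.5Q = 37.5 + 0.5Q ⇒ Q = 19.5, P = 47.25.
Monopoly sets MR = MC: 57 − Q = 37.5 + 0.5Q ⇒ Q = 13, P = 57 − 0.5·13 = 50.5.
CS = ½·(57 − 47.25)·19.5 = 1521/16; PS = (47.25·19.5 − 37.5·19.5 − ½·0.5·19.5²) = 1521/16; TS = 190.125.
CS = ½·(57 − 50.5)·13 = 42.25; PS = (50.5·13 − 37.5·13 − ½·0.5·13²) = 126.75; TS = 169.
DWL = 190.125 − 169 = 21.125.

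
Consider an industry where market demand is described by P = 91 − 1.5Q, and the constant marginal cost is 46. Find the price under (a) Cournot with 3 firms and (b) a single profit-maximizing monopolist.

Cournot: P = 57.25; Monopoly: P = 68.5

Cournot with 3 identical firms: the symmetric best-response condition is 91 − 6q = 46. Each firm produces q = 7.5, total output Q = 22.5, price P = 57.25.
The monopolist equates marginal revenue to marginal cost: 91 − 3Q = 46, so Q = 15. From demand, P = 68.5.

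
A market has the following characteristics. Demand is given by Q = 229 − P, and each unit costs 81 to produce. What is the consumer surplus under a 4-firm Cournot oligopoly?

CS = 7009.28

Inverting demand: P = 229 − Q.
In a 4-firm Cournot equilibrium, symmetry and the first-order condition give q = (229 − 81)/(5) = 29.6. So Q = 118.4 and P = 110.6.
CS = ½·(229 − 110.6)·118.4 = 7009.28.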